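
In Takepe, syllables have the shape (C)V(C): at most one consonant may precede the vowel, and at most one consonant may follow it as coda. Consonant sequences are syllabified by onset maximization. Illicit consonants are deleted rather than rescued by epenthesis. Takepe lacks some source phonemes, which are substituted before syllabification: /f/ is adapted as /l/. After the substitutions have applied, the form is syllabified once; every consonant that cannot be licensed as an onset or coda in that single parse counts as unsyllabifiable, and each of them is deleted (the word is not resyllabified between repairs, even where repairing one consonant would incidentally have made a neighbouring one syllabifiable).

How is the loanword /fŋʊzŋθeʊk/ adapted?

ŋʊzθeʊk

Substitution: /f/ → /l/, giving /lŋʊzŋθeʊk/.
The consonants /l/, /ŋ/ cannot be parsed into a legal (C)V(C) syllable (at most one coda consonant is licensed; onsets are limited to one consonant).
Deletion applies to /l/, /ŋ/.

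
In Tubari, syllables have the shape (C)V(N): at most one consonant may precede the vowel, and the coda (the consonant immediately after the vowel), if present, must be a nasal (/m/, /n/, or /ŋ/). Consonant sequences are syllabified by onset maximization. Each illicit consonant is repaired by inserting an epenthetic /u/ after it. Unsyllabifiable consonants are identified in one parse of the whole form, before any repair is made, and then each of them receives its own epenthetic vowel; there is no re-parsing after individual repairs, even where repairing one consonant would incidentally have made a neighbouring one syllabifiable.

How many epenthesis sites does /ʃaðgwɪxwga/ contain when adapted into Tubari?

4

The unsyllabifiable consonants are /ð/, /g/, /x/, /w/; each receives one epenthetic vowel.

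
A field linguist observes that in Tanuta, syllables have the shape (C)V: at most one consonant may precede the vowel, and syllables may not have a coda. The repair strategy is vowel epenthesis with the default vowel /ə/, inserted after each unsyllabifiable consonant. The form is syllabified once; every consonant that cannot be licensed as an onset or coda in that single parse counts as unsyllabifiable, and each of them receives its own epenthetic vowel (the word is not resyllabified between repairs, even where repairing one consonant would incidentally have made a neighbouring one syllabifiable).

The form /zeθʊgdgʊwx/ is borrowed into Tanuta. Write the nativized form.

zeθʊgədəgʊwəxə

Syllabifying with onset maximization leaves /g/, /d/, /w/, /x/ stranded (no codas are permitted; onsets are limited to one consonant).
Epenthesis after each stranded consonant: /g/ → /gə/, /d/ → /də/, /w/ → /wə/, /x/ → /xə/.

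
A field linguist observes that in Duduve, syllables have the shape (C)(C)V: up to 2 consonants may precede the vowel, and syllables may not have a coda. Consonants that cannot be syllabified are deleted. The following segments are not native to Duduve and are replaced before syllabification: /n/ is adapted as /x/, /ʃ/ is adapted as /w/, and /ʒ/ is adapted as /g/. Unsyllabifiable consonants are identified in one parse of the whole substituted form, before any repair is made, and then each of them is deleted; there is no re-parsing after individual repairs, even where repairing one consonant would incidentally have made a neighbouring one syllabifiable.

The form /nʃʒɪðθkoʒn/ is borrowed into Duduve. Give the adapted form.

Substitution: /n/ → /x/, /ʃ/ → /w/, /ʒ/ → /g/, giving /xwgɪðθkogx/.
Under (C)(C)V, the unsyllabifiable consonants are /x/, /ð/, /g/, /x/ (no codas are permitted; onsets may contain at most 2 consonants).
Deleting the stranded consonants removes /x/, /ð/, /g/, /x/.

wgɪθko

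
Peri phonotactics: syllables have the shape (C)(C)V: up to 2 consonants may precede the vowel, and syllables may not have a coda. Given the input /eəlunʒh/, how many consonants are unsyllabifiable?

Syllabifying with onset maximization leaves /n/, /ʒ/, /h/ stranded (no codas are permitted; onsets may contain at most 2 consonants).

3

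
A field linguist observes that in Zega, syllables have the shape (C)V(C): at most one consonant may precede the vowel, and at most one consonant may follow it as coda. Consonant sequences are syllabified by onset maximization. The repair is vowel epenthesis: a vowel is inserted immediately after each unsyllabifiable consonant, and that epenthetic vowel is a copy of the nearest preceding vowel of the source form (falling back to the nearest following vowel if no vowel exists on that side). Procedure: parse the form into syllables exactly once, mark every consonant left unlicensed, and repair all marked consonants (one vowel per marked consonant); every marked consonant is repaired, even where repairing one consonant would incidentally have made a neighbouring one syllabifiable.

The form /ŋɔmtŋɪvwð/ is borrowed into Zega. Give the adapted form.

The consonants /t/, /w/, /ð/ cannot be parsed into a legal (C)V(C) syllable (at most one coda consonant is licensed; onsets are limited to one consonant).
Each unlicensed consonant becomes the onset of a new syllable: /t/ → /tɔ/, /w/ → /wɪ/, /ð/ → /ðɪ/.

ŋɔmtɔŋɪvwɪðɪ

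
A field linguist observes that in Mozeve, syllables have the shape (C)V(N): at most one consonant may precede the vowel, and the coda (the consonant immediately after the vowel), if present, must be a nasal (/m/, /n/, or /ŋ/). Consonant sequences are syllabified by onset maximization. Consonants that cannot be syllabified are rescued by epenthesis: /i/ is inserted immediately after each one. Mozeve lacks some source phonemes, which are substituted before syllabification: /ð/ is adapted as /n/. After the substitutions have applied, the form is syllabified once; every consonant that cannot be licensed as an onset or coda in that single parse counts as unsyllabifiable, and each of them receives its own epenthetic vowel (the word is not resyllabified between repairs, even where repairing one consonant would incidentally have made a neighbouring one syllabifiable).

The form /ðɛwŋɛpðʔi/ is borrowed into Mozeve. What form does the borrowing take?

nɛwiŋɛpiniʔi

Substitution: /ð/ → /n/, giving /nɛwŋɛpnʔi/.
The consonants /w/, /p/, /n/ cannot be parsed into a legal (C)V(N) syllable (only a nasal (/m/, /n/, or /ŋ/) is licensed in coda position; onsets are limited to one consonant).
Inserting the epenthetic vowel yields /w/ → /wi/, /p/ → /pi/, /n/ → /ni/.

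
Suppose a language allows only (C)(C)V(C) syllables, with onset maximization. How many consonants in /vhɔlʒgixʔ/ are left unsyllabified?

The consonants /ʔ/ cannot be parsed into a legal (C)(C)V(C) syllable (at most one coda consonant is licensed; onsets may contain at most 2 consonants).

1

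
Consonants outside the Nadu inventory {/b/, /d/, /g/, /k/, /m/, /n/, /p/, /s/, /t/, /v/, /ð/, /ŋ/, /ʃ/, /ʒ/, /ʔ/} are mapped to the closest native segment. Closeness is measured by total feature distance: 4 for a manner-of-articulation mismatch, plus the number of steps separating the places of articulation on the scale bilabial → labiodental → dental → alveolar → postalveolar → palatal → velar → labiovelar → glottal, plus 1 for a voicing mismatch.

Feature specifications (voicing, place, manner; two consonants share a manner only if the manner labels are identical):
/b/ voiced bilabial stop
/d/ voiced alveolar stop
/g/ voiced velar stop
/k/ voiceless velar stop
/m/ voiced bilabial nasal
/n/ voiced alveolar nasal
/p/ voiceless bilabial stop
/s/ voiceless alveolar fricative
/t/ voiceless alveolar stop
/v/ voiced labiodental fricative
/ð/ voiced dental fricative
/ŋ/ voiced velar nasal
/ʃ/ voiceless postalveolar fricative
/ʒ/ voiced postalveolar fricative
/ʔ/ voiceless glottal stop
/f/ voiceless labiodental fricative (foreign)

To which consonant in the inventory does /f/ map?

/v/ is closest: same manner (fricative), place distance 0 (labiodental→labiodental), voicing differs (+1); total 1. Next closest is /s/ at distance 2.

v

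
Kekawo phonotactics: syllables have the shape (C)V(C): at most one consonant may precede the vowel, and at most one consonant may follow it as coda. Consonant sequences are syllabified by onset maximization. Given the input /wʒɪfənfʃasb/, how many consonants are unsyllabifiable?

Under (C)V(C), the unsyllabifiable consonants are /w/, /f/, /b/ (at most one coda consonant is licensed; onsets are limited to one consonant).

3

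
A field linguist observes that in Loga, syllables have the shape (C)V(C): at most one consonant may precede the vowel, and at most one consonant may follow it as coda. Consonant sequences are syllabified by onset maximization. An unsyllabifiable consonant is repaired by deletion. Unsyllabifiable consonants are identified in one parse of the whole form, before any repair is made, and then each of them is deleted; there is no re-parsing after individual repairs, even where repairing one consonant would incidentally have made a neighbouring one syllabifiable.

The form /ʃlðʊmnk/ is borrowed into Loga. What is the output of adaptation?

Under (C)V(C), the unsyllabifiable consonants are /ʃ/, /l/, /n/, /k/ (at most one coda consonant is licensed; onsets are limited to one consonant).
Deleting the stranded consonants removes /ʃ/, /l/, /n/, /k/.

ðʊm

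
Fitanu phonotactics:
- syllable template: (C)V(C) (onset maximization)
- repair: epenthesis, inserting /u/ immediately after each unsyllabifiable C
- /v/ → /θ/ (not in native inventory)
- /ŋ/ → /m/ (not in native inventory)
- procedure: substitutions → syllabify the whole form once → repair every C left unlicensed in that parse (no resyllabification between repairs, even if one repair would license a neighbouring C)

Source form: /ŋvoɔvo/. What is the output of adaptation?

Substitution: /ŋ/ → /m/, /v/ → /θ/, giving /mθoɔθo/.
Under (C)V(C), the unsyllabifiable consonants are /m/ (at most one coda consonant is licensed; onsets are limited to one consonant).
Inserting the epenthetic vowel yields /m/ → /mu/.

muθoɔθo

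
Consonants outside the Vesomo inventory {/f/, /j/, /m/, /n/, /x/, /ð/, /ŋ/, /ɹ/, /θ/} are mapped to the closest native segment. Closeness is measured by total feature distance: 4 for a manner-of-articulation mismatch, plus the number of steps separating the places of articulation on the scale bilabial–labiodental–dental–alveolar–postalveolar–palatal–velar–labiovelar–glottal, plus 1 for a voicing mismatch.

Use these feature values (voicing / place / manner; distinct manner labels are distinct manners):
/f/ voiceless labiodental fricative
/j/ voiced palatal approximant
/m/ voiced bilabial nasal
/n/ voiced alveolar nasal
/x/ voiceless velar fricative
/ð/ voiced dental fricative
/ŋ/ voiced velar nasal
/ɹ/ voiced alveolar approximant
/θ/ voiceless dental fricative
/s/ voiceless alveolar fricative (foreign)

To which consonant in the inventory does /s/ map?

/θ/ is closest: same manner (fricative), place distance 1 (alveolar→dental), same voicing; total 1. Next closest is /f/ at distance 2.

θ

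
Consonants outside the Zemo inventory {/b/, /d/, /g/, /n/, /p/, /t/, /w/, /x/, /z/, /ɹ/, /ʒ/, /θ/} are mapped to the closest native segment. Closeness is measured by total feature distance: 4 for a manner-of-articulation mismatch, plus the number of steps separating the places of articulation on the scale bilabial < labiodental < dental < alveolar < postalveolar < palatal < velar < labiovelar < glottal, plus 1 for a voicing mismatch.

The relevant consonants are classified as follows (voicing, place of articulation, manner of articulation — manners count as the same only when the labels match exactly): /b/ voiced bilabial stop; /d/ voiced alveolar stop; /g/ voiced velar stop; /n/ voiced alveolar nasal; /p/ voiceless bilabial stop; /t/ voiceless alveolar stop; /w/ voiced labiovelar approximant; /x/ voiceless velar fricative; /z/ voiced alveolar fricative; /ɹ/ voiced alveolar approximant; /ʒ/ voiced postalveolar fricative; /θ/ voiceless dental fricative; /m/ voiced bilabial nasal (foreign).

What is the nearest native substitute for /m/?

/n/ is closest: same manner (nasal), place distance 3 (bilabial→alveolar), same voicing; total 3. Next closest is /b/ at distance 4.

n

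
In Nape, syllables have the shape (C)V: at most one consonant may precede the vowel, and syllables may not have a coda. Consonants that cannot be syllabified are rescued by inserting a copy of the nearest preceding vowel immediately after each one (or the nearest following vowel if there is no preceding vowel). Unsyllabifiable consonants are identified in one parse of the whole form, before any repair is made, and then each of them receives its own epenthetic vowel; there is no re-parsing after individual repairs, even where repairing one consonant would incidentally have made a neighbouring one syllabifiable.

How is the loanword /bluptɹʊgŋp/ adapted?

buluputuɹʊgʊŋʊpʊ

The consonants /b/, /p/, /t/, /g/, /ŋ/, /p/ cannot be parsed into a legal (C)V syllable (no codas are permitted; onsets are limited to one consonant).
Each unlicensed consonant becomes the onset of a new syllable: /b/ → /bu/, /p/ → /pu/, /t/ → /tu/, /g/ → /gʊ/, /ŋ/ → /ŋʊ/, /p/ → /pʊ/.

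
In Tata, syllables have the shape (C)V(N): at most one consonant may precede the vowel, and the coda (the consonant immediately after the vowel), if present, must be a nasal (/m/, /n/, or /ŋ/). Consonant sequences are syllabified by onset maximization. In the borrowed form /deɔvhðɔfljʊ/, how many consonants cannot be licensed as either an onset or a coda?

4

Syllabifying with onset maximization leaves /v/, /h/, /f/, /l/ stranded (only a nasal (/m/, /n/, or /ŋ/) is licensed in coda position; onsets are limited to one consonant).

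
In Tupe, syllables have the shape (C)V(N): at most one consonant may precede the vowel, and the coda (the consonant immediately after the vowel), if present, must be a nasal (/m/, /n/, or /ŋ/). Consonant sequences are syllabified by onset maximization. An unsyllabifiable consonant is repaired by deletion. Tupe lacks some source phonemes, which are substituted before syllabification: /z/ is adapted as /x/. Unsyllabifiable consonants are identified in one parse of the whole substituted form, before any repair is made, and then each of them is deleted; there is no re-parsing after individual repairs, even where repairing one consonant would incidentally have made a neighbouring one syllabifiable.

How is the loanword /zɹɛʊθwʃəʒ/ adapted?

ɹɛʊʃə

Substitution: /z/ → /x/, giving /xɹɛʊθwʃəʒ/.
Under (C)V(N), the unsyllabifiable consonants are /x/, /θ/, /w/, /ʒ/ (only a nasal (/m/, /n/, or /ŋ/) is licensed in coda position; onsets are limited to one consonant).
Deleting the stranded consonants removes /x/, /θ/, /w/, /ʒ/.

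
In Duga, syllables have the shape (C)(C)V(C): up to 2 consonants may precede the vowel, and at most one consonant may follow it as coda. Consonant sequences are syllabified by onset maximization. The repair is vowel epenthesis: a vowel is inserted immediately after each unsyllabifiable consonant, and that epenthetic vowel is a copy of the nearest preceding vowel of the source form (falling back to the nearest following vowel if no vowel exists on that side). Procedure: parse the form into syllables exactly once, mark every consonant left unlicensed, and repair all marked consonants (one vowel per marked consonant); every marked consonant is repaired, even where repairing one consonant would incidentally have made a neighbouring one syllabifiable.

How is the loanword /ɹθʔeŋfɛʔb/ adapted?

ɹeθʔeŋfɛʔbɛ

Under (C)(C)V(C), the unsyllabifiable consonants are /ɹ/, /b/ (at most one coda consonant is licensed; onsets may contain at most 2 consonants).
Each unlicensed consonant becomes the onset of a new syllable: /ɹ/ → /ɹe/, /b/ → /bɛ/.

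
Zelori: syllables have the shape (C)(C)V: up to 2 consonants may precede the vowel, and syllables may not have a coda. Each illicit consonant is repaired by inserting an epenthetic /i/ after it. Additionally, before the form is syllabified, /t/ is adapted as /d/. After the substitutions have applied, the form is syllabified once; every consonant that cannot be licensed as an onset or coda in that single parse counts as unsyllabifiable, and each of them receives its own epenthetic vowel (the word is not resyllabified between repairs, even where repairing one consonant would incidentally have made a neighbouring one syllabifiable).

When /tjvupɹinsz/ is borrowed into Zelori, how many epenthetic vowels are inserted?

4

After substitution the input is /djvupɹinsz/.
The unsyllabifiable consonants are /d/, /n/, /s/, /z/; each receives one epenthetic vowel.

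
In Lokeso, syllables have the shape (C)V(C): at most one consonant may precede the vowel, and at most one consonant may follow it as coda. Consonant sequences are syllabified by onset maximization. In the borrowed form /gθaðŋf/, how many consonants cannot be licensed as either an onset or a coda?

3

Syllabifying with onset maximization leaves /g/, /ŋ/, /f/ stranded (at most one coda consonant is licensed; onsets are limited to one consonant).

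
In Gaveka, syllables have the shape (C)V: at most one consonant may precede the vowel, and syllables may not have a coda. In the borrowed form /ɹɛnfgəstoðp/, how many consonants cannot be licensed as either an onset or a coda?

5

The consonants /n/, /f/, /s/, /ð/, /p/ cannot be parsed into a legal (C)V syllable (no codas are permitted; onsets are limited to one consonant).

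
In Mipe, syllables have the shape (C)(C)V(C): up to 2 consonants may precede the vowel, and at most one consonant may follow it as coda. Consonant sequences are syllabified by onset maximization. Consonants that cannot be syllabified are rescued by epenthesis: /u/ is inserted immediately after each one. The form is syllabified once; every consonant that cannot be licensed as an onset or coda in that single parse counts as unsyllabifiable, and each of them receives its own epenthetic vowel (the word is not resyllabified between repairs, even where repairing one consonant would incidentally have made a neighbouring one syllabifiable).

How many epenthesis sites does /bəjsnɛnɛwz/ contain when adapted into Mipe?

The unsyllabifiable consonants are /z/; each receives one epenthetic vowel.

1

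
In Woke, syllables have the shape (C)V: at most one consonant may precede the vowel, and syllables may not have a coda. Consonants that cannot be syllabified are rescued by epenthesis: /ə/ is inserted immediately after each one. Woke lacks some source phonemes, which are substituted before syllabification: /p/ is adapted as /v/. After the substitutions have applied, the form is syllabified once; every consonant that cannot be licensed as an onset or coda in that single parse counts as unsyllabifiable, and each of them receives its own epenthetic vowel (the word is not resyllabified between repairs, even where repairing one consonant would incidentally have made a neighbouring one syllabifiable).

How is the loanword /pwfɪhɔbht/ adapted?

vəwəfɪhɔbəhətə

Substitution: /p/ → /v/, giving /vwfɪhɔbht/.
The consonants /v/, /w/, /b/, /h/, /t/ cannot be parsed into a legal (C)V syllable (no codas are permitted; onsets are limited to one consonant).
Each unlicensed consonant becomes the onset of a new syllable: /v/ → /və/, /w/ → /wə/, /b/ → /bə/, /h/ → /hə/, /t/ → /tə/.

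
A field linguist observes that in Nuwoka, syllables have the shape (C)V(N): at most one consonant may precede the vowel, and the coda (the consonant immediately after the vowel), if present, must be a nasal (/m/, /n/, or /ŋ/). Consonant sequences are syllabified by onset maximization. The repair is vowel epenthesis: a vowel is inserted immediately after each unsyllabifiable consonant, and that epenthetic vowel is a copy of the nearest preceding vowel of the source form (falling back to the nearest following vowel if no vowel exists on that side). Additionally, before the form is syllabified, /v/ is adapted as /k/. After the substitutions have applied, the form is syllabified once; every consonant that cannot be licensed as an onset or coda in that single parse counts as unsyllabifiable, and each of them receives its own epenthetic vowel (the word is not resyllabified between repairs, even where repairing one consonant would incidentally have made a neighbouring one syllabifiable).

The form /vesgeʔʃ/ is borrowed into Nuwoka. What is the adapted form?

kesegeʔeʃe

Substitution: /v/ → /k/, giving /kesgeʔʃ/.
The consonants /s/, /ʔ/, /ʃ/ cannot be parsed into a legal (C)V(N) syllable (only a nasal (/m/, /n/, or /ŋ/) is licensed in coda position; onsets are limited to one consonant).
Epenthesis after each stranded consonant: /s/ → /se/, /ʔ/ → /ʔe/, /ʃ/ → /ʃe/.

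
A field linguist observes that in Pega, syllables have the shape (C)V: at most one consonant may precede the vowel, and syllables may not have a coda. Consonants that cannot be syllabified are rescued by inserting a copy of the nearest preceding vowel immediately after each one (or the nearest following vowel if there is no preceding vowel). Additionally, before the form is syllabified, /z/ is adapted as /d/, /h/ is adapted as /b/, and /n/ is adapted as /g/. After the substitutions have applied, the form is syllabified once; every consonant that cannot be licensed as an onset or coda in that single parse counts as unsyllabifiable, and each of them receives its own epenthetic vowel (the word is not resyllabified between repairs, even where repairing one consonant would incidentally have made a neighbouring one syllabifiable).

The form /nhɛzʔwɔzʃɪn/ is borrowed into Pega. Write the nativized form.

Substitution: /n/ → /g/, /h/ → /b/, /z/ → /d/, giving /gbɛdʔwɔdʃɪg/.
The consonants /g/, /d/, /ʔ/, /d/, /g/ cannot be parsed into a legal (C)V syllable (no codas are permitted; onsets are limited to one consonant).
Inserting the epenthetic vowel yields /g/ → /gɛ/, /d/ → /dɛ/, /ʔ/ → /ʔɛ/, /d/ → /dɔ/, /g/ → /gɪ/.

gɛbɛdɛʔɛwɔdɔʃɪgɪ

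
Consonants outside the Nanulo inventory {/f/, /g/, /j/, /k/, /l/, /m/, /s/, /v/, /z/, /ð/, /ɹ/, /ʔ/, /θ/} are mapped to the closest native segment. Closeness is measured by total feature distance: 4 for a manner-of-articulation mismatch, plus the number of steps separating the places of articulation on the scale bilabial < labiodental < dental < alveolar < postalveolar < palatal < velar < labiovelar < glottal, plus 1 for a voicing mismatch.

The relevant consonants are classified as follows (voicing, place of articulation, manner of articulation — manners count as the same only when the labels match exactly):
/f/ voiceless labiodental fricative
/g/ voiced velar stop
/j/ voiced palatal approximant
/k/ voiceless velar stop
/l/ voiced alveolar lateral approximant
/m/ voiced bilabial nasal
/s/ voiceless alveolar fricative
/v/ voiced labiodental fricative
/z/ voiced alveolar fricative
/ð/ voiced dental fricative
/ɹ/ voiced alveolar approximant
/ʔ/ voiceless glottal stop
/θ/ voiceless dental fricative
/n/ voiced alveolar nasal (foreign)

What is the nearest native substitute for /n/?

m

/m/ is closest: same manner (nasal), place distance 3 (alveolar→bilabial), same voicing; total 3. Next closest is /l/ at distance 4.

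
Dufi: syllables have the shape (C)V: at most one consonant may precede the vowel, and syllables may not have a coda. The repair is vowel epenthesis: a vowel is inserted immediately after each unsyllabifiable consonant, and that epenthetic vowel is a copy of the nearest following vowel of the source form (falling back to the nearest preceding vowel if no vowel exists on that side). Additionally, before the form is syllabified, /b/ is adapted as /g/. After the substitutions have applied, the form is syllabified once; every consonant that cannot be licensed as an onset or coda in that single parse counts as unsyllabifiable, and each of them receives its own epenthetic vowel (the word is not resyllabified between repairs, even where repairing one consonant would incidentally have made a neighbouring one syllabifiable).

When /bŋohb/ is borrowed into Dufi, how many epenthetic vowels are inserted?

3

After substitution the input is /gŋohg/.
The unsyllabifiable consonants are /g/, /h/, /g/; each receives one epenthetic vowel.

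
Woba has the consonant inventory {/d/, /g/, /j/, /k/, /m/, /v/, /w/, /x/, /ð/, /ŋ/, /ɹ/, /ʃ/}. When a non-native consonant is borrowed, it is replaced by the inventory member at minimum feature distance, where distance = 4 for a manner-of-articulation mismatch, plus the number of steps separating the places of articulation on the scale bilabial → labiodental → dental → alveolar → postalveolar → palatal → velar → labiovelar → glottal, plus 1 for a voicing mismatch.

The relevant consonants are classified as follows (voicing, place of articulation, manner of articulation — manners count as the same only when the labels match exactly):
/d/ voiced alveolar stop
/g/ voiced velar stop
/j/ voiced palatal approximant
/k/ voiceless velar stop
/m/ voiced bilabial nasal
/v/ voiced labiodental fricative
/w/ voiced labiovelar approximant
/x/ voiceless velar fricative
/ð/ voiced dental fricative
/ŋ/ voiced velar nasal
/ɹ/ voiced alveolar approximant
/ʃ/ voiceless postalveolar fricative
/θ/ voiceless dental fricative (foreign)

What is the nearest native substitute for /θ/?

ð

/ð/ is closest: same manner (fricative), place distance 0 (dental→dental), voicing differs (+1); total 1. Next closest is /v/ at distance 2.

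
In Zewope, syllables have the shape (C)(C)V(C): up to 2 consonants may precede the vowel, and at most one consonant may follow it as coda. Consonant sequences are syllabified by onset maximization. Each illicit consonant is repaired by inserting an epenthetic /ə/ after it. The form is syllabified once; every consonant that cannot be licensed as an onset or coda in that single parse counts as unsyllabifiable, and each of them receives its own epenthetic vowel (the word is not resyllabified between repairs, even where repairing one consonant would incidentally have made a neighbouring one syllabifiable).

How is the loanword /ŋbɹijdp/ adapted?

Syllabifying with onset maximization leaves /ŋ/, /d/, /p/ stranded (at most one coda consonant is licensed; onsets may contain at most 2 consonants).
Epenthesis after each stranded consonant: /ŋ/ → /ŋə/, /d/ → /də/, /p/ → /pə/.

ŋəbɹijdəpə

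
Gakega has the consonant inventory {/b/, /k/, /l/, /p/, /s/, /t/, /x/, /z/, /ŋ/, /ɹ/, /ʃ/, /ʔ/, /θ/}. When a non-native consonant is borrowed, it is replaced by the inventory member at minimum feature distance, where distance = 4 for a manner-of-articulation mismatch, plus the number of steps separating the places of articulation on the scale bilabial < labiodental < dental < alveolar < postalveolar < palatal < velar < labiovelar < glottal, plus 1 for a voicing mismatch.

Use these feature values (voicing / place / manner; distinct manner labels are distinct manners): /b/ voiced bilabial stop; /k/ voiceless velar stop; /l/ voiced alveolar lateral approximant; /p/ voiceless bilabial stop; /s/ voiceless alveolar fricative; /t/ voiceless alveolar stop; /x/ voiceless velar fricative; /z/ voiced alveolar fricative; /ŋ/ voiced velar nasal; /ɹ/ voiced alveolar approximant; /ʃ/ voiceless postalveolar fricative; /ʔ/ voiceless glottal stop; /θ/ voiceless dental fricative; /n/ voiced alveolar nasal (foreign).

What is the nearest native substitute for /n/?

/ŋ/ is closest: same manner (nasal), place distance 3 (alveolar→velar), same voicing; total 3. Next closest is /l/ at distance 4.

ŋ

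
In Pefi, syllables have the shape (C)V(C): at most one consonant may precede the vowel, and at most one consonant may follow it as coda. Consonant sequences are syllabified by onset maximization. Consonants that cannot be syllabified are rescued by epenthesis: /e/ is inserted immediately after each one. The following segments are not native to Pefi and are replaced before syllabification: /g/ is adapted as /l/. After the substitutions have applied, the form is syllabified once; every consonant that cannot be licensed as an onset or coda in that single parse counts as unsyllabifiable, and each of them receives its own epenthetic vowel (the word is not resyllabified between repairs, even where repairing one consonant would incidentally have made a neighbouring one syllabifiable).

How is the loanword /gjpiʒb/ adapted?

lejepiʒbe

Substitution: /g/ → /l/, giving /ljpiʒb/.
Under (C)V(C), the unsyllabifiable consonants are /l/, /j/, /b/ (at most one coda consonant is licensed; onsets are limited to one consonant).
Inserting the epenthetic vowel yields /l/ → /le/, /j/ → /je/, /b/ → /be/.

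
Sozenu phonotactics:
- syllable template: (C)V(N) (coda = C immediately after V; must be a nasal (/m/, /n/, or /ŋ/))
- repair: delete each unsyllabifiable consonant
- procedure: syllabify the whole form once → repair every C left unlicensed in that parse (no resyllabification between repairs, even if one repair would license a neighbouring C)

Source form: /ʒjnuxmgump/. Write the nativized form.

Syllabifying with onset maximization leaves /ʒ/, /j/, /x/, /m/, /p/ stranded (only a nasal (/m/, /n/, or /ŋ/) is licensed in coda position; onsets are limited to one consonant).
Deletion applies to /ʒ/, /j/, /x/, /m/, /p/.

nugum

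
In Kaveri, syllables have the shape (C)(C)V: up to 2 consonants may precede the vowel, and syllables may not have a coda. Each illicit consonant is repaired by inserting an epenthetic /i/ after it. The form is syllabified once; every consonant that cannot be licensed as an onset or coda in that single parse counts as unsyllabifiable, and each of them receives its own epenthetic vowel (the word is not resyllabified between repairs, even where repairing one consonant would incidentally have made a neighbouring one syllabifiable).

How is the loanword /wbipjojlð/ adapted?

wbipjojiliði

The consonants /j/, /l/, /ð/ cannot be parsed into a legal (C)(C)V syllable (no codas are permitted; onsets may contain at most 2 consonants).
Inserting the epenthetic vowel yields /j/ → /ji/, /l/ → /li/, /ð/ → /ði/.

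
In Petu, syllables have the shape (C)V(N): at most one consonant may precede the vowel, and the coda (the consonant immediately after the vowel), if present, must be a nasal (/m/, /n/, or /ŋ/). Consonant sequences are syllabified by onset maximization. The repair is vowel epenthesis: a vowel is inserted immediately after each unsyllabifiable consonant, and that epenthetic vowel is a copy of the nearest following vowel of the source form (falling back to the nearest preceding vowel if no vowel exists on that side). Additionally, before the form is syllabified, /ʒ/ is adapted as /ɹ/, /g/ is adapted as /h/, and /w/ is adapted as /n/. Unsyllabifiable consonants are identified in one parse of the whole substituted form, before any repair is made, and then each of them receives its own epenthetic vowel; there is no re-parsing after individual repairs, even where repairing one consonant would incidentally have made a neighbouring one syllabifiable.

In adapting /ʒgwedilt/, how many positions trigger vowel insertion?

After substitution the input is /ɹhnedilt/.
The unsyllabifiable consonants are /ɹ/, /h/, /l/, /t/; each receives one epenthetic vowel.

4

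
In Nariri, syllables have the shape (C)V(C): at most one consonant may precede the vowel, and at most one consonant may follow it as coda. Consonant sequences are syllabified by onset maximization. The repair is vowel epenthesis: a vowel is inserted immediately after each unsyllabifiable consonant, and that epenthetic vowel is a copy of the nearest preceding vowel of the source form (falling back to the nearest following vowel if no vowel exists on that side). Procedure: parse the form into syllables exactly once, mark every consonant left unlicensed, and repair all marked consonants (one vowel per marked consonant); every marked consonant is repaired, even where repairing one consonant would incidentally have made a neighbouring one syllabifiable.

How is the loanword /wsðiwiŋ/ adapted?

wisiðiwiŋ

Syllabifying with onset maximization leaves /w/, /s/ stranded (at most one coda consonant is licensed; onsets are limited to one consonant).
Each unlicensed consonant becomes the onset of a new syllable: /w/ → /wi/, /s/ → /si/.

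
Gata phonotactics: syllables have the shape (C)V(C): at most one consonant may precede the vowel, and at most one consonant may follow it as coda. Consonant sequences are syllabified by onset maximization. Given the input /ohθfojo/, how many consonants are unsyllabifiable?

1

Under (C)V(C), the unsyllabifiable consonants are /θ/ (at most one coda consonant is licensed; onsets are limited to one consonant).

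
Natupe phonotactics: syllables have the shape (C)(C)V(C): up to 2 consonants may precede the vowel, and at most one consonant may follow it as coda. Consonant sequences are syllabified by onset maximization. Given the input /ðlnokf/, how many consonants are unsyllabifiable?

Under (C)(C)V(C), the unsyllabifiable consonants are /ð/, /f/ (at most one coda consonant is licensed; onsets may contain at most 2 consonants).

2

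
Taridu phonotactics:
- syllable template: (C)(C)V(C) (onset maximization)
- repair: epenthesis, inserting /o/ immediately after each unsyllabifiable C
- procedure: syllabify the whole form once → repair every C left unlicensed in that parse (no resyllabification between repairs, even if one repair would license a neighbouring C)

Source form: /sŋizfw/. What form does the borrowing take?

The consonants /f/, /w/ cannot be parsed into a legal (C)(C)V(C) syllable (at most one coda consonant is licensed; onsets may contain at most 2 consonants).
Each unlicensed consonant becomes the onset of a new syllable: /f/ → /fo/, /w/ → /wo/.

sŋizfowo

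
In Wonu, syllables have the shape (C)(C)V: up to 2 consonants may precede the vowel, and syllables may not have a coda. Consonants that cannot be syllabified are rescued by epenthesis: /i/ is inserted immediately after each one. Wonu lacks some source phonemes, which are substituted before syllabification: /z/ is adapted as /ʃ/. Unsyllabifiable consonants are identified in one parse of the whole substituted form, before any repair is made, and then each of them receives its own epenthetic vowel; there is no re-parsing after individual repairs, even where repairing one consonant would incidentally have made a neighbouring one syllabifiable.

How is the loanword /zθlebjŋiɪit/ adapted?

Substitution: /z/ → /ʃ/, giving /ʃθlebjŋiɪit/.
The consonants /ʃ/, /b/, /t/ cannot be parsed into a legal (C)(C)V syllable (no codas are permitted; onsets may contain at most 2 consonants).
Inserting the epenthetic vowel yields /ʃ/ → /ʃi/, /b/ → /bi/, /t/ → /ti/.

ʃiθlebijŋiɪiti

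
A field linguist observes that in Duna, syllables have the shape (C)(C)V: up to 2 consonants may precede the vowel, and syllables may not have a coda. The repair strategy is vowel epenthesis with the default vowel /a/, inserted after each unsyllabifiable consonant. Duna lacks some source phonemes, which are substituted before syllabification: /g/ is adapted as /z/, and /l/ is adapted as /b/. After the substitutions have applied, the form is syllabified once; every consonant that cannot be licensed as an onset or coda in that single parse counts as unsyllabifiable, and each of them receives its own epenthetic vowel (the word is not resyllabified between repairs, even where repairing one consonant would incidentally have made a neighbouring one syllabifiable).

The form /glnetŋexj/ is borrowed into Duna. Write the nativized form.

zabnetŋexaja

Substitution: /g/ → /z/, /l/ → /b/, giving /zbnetŋexj/.
Under (C)(C)V, the unsyllabifiable consonants are /z/, /x/, /j/ (no codas are permitted; onsets may contain at most 2 consonants).
Epenthesis after each stranded consonant: /z/ → /za/, /x/ → /xa/, /j/ → /ja/.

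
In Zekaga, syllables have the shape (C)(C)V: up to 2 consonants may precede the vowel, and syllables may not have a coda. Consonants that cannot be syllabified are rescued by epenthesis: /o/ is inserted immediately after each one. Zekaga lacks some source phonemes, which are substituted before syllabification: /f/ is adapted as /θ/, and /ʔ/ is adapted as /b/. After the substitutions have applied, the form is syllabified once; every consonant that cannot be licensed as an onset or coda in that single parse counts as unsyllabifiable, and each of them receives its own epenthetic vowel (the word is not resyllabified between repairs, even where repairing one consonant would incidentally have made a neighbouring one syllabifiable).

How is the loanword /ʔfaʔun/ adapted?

bθabuno

Substitution: /ʔ/ → /b/, /f/ → /θ/, giving /bθabun/.
Syllabifying with onset maximization leaves /n/ stranded (no codas are permitted; onsets may contain at most 2 consonants).
Each unlicensed consonant becomes the onset of a new syllable: /n/ → /no/.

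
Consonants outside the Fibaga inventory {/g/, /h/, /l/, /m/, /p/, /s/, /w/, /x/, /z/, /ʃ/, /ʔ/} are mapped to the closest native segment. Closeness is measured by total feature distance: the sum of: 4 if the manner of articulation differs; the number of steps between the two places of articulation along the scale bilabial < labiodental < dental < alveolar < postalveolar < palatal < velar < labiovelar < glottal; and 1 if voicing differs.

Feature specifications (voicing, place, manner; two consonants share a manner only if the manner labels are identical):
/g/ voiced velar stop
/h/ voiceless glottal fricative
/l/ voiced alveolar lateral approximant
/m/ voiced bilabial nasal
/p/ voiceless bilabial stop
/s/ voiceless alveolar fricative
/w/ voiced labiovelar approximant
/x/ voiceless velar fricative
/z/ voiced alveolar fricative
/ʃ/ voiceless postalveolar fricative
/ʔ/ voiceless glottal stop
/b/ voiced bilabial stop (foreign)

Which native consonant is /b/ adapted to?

p

/p/ is closest: same manner (stop), place distance 0 (bilabial→bilabial), voicing differs (+1); total 1. Next closest is /m/ at distance 4.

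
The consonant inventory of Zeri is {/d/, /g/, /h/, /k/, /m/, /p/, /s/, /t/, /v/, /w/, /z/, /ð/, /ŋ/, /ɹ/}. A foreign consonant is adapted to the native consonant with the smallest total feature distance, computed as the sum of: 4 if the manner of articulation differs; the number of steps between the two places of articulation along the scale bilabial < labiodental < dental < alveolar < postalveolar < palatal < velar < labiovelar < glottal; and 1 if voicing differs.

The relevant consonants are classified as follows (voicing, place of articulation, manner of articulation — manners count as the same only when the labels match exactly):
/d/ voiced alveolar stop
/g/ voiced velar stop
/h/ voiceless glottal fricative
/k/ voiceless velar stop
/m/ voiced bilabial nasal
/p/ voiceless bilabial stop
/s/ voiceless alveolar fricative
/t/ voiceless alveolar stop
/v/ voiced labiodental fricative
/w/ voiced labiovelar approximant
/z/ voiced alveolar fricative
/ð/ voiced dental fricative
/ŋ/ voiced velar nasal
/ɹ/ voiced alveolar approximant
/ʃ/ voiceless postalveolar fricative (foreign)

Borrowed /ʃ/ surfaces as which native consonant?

/s/ is closest: same manner (fricative), place distance 1 (postalveolar→alveolar), same voicing; total 1. Next closest is /z/ at distance 2.

s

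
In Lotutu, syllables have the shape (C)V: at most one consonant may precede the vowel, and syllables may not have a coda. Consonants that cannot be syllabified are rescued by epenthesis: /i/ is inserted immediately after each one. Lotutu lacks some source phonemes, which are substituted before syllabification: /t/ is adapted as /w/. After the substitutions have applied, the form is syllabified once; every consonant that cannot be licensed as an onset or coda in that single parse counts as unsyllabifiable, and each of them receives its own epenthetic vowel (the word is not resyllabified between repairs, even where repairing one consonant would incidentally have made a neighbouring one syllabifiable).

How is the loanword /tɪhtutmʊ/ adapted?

wɪhiwuwimʊ

Substitution: /t/ → /w/, giving /wɪhwuwmʊ/.
The consonants /h/, /w/ cannot be parsed into a legal (C)V syllable (no codas are permitted; onsets are limited to one consonant).
Epenthesis after each stranded consonant: /h/ → /hi/, /w/ → /wi/.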